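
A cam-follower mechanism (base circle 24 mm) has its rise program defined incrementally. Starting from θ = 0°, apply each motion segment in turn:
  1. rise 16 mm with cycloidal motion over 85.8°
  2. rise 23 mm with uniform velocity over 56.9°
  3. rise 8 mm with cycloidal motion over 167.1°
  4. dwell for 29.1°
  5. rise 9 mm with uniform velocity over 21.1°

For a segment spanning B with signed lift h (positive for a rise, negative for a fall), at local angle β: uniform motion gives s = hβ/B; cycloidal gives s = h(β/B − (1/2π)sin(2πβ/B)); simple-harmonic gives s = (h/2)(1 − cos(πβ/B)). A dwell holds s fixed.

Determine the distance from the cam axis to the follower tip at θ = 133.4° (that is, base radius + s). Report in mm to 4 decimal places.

seg 1 [0°–85.8°] cycloidal, h=16: full span → s += 16 → s = 16.0000
seg 2 [85.8°–142.7°] uniform, h=23: θ=133.4° here. β=47.6, B=56.9. 23·47.6/56.9 = 19.2408 → s = 35.2408
radial distance = base radius + s = 24 + 35.2408 = 59.2408

59.2408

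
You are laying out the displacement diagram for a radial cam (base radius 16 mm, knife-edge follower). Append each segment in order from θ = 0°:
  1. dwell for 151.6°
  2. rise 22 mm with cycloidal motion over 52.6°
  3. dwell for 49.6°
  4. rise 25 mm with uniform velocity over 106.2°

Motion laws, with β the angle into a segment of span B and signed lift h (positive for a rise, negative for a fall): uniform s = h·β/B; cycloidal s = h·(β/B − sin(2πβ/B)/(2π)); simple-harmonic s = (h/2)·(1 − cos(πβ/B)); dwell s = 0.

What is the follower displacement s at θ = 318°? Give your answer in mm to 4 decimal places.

seg 1 [0°–151.6°] dwell: s stays 0.0000
seg 2 [151.6°–204.2°] cycloidal, h=22: full span → s += 22 → s = 22.0000
seg 3 [204.2°–253.8°] dwell: s stays 22.0000
seg 4 [253.8°–360°] uniform, h=25: θ=318° here. β=64.2, B=106.2. 25·64.2/106.2 = 15.1130 → s = 37.1130

37.1130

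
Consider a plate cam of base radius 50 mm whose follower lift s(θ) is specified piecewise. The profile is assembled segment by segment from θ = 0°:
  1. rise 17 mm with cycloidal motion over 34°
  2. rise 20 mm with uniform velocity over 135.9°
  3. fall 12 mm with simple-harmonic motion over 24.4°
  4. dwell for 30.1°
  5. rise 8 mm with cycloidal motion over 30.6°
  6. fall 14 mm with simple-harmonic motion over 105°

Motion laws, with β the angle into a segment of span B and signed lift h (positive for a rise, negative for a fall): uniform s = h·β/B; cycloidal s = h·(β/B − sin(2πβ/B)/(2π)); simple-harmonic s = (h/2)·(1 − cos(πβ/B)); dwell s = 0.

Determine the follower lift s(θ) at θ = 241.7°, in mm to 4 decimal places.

seg 1 [0°–34°] cycloidal, h=17: full span → s += 17 → s = 17.0000
seg 2 [34°–169.9°] uniform, h=20: full span → s += 20 → s = 37.0000
seg 3 [169.9°–194.3°] simple-harmonic, h=-12: full span → s += -12 → s = 25.0000
seg 4 [194.3°–224.4°] dwell: s stays 25.0000
seg 5 [224.4°–255°] cycloidal, h=8: θ=241.7° here. β=17.3, B=30.6. 8·(0.5654 − sin(2π·0.5654)/(2π)) = 5.0312 → s = 30.0312

30.0312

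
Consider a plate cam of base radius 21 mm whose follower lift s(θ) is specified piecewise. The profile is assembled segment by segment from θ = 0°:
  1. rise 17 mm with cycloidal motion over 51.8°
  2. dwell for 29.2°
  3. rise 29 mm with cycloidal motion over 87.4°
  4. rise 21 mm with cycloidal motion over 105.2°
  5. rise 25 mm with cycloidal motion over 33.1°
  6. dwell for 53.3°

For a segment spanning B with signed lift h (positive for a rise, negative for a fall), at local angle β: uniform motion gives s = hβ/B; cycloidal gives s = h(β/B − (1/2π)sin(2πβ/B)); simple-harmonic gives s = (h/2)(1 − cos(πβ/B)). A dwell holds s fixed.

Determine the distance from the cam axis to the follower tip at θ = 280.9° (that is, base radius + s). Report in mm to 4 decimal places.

seg 1 [0°–51.8°] cycloidal, h=17: full span → s += 17 → s = 17.0000
seg 2 [51.8°–81°] dwell: s stays 17.0000
seg 3 [81°–168.4°] cycloidal, h=29: full span → s += 29 → s = 46.0000
seg 4 [168.4°–273.6°] cycloidal, h=21: full span → s += 21 → s = 67.0000
seg 5 [273.6°–306.7°] cycloidal, h=25: θ=280.9° here. β=7.3, B=33.1. 25·(0.2205 − sin(2π·0.2205)/(2π)) = 1.6027 → s = 68.6027
radial distance = base radius + s = 21 + 68.6027 = 89.6027

89.6027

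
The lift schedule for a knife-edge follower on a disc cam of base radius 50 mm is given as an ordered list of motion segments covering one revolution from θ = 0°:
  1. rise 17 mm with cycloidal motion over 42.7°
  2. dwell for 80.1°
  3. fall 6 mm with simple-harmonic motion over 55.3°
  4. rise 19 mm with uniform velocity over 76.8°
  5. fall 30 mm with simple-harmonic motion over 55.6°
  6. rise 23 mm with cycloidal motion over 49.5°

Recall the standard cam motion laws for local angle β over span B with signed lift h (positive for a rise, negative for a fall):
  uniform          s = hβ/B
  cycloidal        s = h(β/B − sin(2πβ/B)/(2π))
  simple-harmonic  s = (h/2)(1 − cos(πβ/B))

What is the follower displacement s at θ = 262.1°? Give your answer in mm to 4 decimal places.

seg 1 [0°–42.7°] cycloidal, h=17: full span → s += 17 → s = 17.0000
seg 2 [42.7°–122.8°] dwell: s stays 17.0000
seg 3 [122.8°–178.1°] simple-harmonic, h=-6: full span → s += -6 → s = 11.0000
seg 4 [178.1°–254.9°] uniform, h=19: full span → s += 19 → s = 30.0000
seg 5 [254.9°–310.5°] simple-harmonic, h=-30: θ=262.1° here. β=7.2, B=55.6. -30/2·(1 − cos(π·0.1295)) = -1.2243 → s = 28.7757

28.7757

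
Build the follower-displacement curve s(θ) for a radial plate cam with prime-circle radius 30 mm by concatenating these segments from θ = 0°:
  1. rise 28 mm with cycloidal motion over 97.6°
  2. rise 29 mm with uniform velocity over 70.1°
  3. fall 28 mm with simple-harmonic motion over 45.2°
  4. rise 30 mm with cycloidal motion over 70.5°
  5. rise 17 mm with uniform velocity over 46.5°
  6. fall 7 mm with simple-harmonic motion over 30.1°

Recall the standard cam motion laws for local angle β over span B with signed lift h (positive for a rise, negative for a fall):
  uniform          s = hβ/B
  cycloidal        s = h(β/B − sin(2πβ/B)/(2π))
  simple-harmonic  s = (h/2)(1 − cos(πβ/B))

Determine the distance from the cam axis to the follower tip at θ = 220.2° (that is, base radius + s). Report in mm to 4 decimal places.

seg 1 [0°–97.6°] cycloidal, h=28: full span → s += 28 → s = 28.0000
seg 2 [97.6°–167.7°] uniform, h=29: full span → s += 29 → s = 57.0000
seg 3 [167.7°–212.9°] simple-harmonic, h=-28: full span → s += -28 → s = 29.0000
seg 4 [212.9°–283.4°] cycloidal, h=30: θ=220.2° here. β=7.3, B=70.5. 30·(0.1035 − sin(2π·0.1035)/(2π)) = 0.2146 → s = 29.2146
radial distance = base radius + s = 30 + 29.2146 = 59.2146

59.2146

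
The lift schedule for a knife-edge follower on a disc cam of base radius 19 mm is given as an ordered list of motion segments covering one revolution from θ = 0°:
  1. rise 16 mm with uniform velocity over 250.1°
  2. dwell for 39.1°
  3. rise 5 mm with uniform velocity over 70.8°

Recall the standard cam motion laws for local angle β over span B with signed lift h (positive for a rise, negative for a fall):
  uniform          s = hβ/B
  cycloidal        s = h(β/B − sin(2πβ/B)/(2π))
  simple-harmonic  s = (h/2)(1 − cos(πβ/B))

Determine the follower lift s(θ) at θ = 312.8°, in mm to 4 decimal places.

seg 1 [0°–250.1°] uniform, h=16: full span → s += 16 → s = 16.0000
seg 2 [250.1°–289.2°] dwell: s stays 16.0000
seg 3 [289.2°–360°] uniform, h=5: θ=312.8° here. β=23.6, B=70.8. 5·23.6/70.8 = 1.6667 → s = 17.6667

17.6667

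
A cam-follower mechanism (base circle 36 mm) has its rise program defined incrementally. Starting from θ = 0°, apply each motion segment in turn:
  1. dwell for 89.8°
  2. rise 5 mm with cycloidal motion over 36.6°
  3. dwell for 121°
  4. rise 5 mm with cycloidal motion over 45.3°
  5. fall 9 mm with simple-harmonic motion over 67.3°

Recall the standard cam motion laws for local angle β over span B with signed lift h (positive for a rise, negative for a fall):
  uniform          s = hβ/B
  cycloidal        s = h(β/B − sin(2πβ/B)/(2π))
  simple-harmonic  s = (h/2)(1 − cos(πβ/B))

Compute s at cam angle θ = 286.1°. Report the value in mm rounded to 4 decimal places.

seg 1 [0°–89.8°] dwell: s stays 0.0000
seg 2 [89.8°–126.4°] cycloidal, h=5: full span → s += 5 → s = 5.0000
seg 3 [126.4°–247.4°] dwell: s stays 5.0000
seg 4 [247.4°–292.7°] cycloidal, h=5: θ=286.1° here. β=38.7, B=45.3. 5·(0.8543 − sin(2π·0.8543)/(2π)) = 4.9024 → s = 9.9024

9.9024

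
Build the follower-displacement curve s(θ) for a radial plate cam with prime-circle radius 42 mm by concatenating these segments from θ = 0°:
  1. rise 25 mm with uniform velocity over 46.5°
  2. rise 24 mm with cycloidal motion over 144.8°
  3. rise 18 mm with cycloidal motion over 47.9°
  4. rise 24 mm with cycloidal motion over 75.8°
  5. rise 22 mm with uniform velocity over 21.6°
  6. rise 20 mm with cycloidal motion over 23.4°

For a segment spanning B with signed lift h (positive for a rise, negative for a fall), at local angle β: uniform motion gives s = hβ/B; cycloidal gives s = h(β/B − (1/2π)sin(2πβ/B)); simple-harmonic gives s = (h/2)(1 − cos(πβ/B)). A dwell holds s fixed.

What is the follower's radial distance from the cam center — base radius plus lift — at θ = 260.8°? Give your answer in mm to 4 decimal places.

seg 1 [0°–46.5°] uniform, h=25: full span → s += 25 → s = 25.0000
seg 2 [46.5°–191.3°] cycloidal, h=24: full span → s += 24 → s = 49.0000
seg 3 [191.3°–239.2°] cycloidal, h=18: full span → s += 18 → s = 67.0000
seg 4 [239.2°–315°] cycloidal, h=24: θ=260.8° here. β=21.6, B=75.8. 24·(0.2850 − sin(2π·0.2850)/(2π)) = 3.1111 → s = 70.1111
radial distance = base radius + s = 42 + 70.1111 = 112.1111

112.1111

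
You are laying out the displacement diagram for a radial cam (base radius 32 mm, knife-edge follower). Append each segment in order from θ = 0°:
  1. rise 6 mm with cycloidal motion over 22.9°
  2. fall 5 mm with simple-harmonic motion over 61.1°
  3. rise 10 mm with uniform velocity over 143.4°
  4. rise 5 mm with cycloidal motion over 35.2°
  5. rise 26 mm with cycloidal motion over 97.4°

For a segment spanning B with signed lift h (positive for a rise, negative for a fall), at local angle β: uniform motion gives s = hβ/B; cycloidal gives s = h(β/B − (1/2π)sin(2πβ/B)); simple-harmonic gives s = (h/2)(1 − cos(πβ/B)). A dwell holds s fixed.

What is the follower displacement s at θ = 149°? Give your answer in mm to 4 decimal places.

seg 1 [0°–22.9°] cycloidal, h=6: full span → s += 6 → s = 6.0000
seg 2 [22.9°–84°] simple-harmonic, h=-5: full span → s += -5 → s = 1.0000
seg 3 [84°–227.4°] uniform, h=10: θ=149° here. β=65, B=143.4. 10·65/143.4 = 4.5328 → s = 5.5328

5.5328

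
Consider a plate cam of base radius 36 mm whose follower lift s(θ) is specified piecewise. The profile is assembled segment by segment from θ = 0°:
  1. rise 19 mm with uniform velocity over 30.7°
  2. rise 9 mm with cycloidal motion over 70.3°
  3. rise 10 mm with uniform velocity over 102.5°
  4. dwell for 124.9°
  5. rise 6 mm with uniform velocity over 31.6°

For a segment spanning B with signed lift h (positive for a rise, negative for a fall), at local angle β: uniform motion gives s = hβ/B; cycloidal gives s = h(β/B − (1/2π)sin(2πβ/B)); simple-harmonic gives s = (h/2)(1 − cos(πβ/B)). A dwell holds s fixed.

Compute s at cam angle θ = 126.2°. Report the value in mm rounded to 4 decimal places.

seg 1 [0°–30.7°] uniform, h=19: full span → s += 19 → s = 19.0000
seg 2 [30.7°–101°] cycloidal, h=9: full span → s += 9 → s = 28.0000
seg 3 [101°–203.5°] uniform, h=10: θ=126.2° here. β=25.2, B=102.5. 10·25.2/102.5 = 2.4585 → s = 30.4585

30.4585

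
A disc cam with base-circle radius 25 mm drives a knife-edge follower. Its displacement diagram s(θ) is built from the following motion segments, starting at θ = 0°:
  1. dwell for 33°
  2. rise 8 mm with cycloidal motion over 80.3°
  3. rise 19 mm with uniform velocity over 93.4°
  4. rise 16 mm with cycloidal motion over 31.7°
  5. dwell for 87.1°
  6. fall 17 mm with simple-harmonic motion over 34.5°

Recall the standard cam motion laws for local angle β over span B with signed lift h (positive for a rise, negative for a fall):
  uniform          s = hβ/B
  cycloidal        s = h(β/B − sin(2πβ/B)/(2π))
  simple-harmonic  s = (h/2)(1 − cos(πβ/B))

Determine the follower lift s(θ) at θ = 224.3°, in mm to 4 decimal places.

seg 1 [0°–33°] dwell: s stays 0.0000
seg 2 [33°–113.3°] cycloidal, h=8: full span → s += 8 → s = 8.0000
seg 3 [113.3°–206.7°] uniform, h=19: full span → s += 19 → s = 27.0000
seg 4 [206.7°–238.4°] cycloidal, h=16: θ=224.3° here. β=17.6, B=31.7. 16·(0.5552 − sin(2π·0.5552)/(2π)) = 9.7490 → s = 36.7490

36.7490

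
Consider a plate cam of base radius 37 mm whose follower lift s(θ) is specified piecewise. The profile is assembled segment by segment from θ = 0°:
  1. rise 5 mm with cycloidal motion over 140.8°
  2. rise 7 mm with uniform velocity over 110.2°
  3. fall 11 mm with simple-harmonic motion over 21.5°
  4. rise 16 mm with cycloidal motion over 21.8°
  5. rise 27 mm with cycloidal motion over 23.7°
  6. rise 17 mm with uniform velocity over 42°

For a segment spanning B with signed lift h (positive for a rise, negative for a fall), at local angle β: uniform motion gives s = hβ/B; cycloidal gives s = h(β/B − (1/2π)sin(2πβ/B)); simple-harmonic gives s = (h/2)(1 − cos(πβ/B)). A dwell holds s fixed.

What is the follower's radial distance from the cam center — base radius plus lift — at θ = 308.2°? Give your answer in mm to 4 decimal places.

seg 1 [0°–140.8°] cycloidal, h=5: full span → s += 5 → s = 5.0000
seg 2 [140.8°–251°] uniform, h=7: full span → s += 7 → s = 12.0000
seg 3 [251°–272.5°] simple-harmonic, h=-11: full span → s += -11 → s = 1.0000
seg 4 [272.5°–294.3°] cycloidal, h=16: full span → s += 16 → s = 17.0000
seg 5 [294.3°–318°] cycloidal, h=27: θ=308.2° here. β=13.9, B=23.7. 27·(0.5865 − sin(2π·0.5865)/(2π)) = 18.0576 → s = 35.0576
radial distance = base radius + s = 37 + 35.0576 = 72.0576

72.0576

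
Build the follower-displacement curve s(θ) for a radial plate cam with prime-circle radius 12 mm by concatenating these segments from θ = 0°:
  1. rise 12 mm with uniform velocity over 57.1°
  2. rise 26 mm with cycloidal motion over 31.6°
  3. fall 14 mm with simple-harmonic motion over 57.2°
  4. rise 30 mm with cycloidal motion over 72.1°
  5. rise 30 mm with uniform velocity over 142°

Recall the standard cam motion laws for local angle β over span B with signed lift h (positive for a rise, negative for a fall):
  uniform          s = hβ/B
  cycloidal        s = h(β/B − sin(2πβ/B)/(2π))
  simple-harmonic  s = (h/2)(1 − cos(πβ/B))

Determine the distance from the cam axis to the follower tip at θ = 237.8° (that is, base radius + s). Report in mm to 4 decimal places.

seg 1 [0°–57.1°] uniform, h=12: full span → s += 12 → s = 12.0000
seg 2 [57.1°–88.7°] cycloidal, h=26: full span → s += 26 → s = 38.0000
seg 3 [88.7°–145.9°] simple-harmonic, h=-14: full span → s += -14 → s = 24.0000
seg 4 [145.9°–218°] cycloidal, h=30: full span → s += 30 → s = 54.0000
seg 5 [218°–360°] uniform, h=30: θ=237.8° here. β=19.8, B=142. 30·19.8/142 = 4.1831 → s = 58.1831
radial distance = base radius + s = 12 + 58.1831 = 70.1831

70.1831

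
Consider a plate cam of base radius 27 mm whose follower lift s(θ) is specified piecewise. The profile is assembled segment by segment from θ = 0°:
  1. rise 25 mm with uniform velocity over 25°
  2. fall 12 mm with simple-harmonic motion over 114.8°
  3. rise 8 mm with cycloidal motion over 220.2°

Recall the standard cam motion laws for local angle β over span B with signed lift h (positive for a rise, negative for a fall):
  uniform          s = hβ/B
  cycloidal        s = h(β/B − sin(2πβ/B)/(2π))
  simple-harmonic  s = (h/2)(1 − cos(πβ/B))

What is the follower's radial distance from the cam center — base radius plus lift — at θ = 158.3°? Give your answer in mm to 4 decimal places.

seg 1 [0°–25°] uniform, h=25: full span → s += 25 → s = 25.0000
seg 2 [25°–139.8°] simple-harmonic, h=-12: full span → s += -12 → s = 13.0000
seg 3 [139.8°–360°] cycloidal, h=8: θ=158.3° here. β=18.5, B=220.2. 8·(0.0840 − sin(2π·0.0840)/(2π)) = 0.0308 → s = 13.0308
radial distance = base radius + s = 27 + 13.0308 = 40.0308

40.0308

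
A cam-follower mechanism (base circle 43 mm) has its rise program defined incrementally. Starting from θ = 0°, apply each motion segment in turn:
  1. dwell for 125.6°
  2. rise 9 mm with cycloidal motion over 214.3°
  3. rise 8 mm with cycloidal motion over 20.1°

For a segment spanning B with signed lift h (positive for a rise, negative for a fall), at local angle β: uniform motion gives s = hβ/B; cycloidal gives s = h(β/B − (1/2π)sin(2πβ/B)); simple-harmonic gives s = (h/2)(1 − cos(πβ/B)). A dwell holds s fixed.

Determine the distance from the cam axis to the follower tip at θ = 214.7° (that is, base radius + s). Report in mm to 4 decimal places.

seg 1 [0°–125.6°] dwell: s stays 0.0000
seg 2 [125.6°–339.9°] cycloidal, h=9: θ=214.7° here. β=89.1, B=214.3. 9·(0.4158 − sin(2π·0.4158)/(2π)) = 3.0188 → s = 3.0188
radial distance = base radius + s = 43 + 3.0188 = 46.0188

46.0188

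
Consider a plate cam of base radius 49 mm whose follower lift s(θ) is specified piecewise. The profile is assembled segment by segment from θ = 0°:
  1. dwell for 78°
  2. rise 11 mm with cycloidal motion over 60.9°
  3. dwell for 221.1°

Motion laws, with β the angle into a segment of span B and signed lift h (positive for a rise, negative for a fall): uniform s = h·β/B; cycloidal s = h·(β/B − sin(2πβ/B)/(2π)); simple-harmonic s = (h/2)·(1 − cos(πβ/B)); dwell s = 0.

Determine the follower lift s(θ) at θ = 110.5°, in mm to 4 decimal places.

seg 1 [0°–78°] dwell: s stays 0.0000
seg 2 [78°–138.9°] cycloidal, h=11: θ=110.5° here. β=32.5, B=60.9. 11·(0.5337 − sin(2π·0.5337)/(2π)) = 6.2378 → s = 6.2378

6.2378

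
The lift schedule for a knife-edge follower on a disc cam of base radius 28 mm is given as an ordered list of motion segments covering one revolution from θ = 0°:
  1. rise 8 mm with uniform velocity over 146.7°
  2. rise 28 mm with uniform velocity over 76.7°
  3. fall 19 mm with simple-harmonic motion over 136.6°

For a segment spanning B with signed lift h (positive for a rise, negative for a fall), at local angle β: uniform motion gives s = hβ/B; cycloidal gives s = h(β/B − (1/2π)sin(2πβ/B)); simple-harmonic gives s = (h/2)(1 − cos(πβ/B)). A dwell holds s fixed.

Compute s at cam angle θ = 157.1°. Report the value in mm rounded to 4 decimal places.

seg 1 [0°–146.7°] uniform, h=8: full span → s += 8 → s = 8.0000
seg 2 [146.7°–223.4°] uniform, h=28: θ=157.1° here. β=10.4, B=76.7. 28·10.4/76.7 = 3.7966 → s = 11.7966

11.7966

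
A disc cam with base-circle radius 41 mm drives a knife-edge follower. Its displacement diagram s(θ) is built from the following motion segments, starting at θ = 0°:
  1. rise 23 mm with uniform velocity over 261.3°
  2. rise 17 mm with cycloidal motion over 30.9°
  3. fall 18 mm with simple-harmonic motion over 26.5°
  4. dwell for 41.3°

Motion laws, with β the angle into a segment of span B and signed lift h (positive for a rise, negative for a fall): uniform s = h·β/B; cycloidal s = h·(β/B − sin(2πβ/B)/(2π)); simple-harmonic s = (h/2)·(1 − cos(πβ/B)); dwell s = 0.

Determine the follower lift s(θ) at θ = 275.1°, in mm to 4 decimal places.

seg 1 [0°–261.3°] uniform, h=23: full span → s += 23 → s = 23.0000
seg 2 [261.3°–292.2°] cycloidal, h=17: θ=275.1° here. β=13.8, B=30.9. 17·(0.4466 − sin(2π·0.4466)/(2π)) = 6.7014 → s = 29.7014

29.7014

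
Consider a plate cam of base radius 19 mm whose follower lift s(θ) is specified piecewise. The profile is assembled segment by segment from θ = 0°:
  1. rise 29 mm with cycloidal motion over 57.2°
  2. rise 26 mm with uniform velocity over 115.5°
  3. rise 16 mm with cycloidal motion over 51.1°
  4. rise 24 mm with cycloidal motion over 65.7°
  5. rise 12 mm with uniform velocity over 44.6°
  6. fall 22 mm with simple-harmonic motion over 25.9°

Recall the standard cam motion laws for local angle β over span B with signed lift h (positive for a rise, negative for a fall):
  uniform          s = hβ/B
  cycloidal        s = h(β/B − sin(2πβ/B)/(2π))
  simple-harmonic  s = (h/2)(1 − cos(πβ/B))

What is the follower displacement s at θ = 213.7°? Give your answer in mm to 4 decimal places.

seg 1 [0°–57.2°] cycloidal, h=29: full span → s += 29 → s = 29.0000
seg 2 [57.2°–172.7°] uniform, h=26: full span → s += 26 → s = 55.0000
seg 3 [172.7°–223.8°] cycloidal, h=16: θ=213.7° here. β=41, B=51.1. 16·(0.8023 − sin(2π·0.8023)/(2π)) = 15.2475 → s = 70.2475

70.2475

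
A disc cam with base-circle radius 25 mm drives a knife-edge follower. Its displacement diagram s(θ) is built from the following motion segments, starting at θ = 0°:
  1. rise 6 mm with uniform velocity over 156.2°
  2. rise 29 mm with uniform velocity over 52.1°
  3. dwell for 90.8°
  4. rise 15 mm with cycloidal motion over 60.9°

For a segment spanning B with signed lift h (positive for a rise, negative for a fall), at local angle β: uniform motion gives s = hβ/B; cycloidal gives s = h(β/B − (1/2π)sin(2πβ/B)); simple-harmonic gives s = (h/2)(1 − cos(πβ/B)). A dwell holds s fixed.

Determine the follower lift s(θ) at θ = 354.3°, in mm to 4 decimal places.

seg 1 [0°–156.2°] uniform, h=6: full span → s += 6 → s = 6.0000
seg 2 [156.2°–208.3°] uniform, h=29: full span → s += 29 → s = 35.0000
seg 3 [208.3°–299.1°] dwell: s stays 35.0000
seg 4 [299.1°–360°] cycloidal, h=15: θ=354.3° here. β=55.2, B=60.9. 15·(0.9064 − sin(2π·0.9064)/(2π)) = 14.9205 → s = 49.9205

49.9205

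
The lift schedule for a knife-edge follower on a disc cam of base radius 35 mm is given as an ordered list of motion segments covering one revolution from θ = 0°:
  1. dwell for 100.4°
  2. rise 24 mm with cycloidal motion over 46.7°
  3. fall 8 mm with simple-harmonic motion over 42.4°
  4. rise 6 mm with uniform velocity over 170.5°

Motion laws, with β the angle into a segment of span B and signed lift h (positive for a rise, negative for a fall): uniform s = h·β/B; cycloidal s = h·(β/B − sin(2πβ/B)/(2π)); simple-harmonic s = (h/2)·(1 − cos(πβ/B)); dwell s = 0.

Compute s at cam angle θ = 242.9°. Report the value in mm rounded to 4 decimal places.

seg 1 [0°–100.4°] dwell: s stays 0.0000
seg 2 [100.4°–147.1°] cycloidal, h=24: full span → s += 24 → s = 24.0000
seg 3 [147.1°–189.5°] simple-harmonic, h=-8: full span → s += -8 → s = 16.0000
seg 4 [189.5°–360°] uniform, h=6: θ=242.9° here. β=53.4, B=170.5. 6·53.4/170.5 = 1.8792 → s = 17.8792

17.8792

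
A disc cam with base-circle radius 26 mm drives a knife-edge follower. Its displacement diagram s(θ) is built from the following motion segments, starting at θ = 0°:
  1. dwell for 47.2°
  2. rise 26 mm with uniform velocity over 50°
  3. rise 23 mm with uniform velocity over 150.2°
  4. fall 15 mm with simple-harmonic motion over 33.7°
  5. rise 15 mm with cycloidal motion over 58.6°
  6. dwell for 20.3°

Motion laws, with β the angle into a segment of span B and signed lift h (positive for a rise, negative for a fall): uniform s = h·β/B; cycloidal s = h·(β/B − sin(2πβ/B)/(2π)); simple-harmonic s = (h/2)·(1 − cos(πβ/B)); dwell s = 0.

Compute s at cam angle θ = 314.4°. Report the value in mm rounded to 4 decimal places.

seg 1 [0°–47.2°] dwell: s stays 0.0000
seg 2 [47.2°–97.2°] uniform, h=26: full span → s += 26 → s = 26.0000
seg 3 [97.2°–247.4°] uniform, h=23: full span → s += 23 → s = 49.0000
seg 4 [247.4°–281.1°] simple-harmonic, h=-15: full span → s += -15 → s = 34.0000
seg 5 [281.1°–339.7°] cycloidal, h=15: θ=314.4° here. β=33.3, B=58.6. 15·(0.5683 − sin(2π·0.5683)/(2π)) = 9.5167 → s = 43.5167

43.5167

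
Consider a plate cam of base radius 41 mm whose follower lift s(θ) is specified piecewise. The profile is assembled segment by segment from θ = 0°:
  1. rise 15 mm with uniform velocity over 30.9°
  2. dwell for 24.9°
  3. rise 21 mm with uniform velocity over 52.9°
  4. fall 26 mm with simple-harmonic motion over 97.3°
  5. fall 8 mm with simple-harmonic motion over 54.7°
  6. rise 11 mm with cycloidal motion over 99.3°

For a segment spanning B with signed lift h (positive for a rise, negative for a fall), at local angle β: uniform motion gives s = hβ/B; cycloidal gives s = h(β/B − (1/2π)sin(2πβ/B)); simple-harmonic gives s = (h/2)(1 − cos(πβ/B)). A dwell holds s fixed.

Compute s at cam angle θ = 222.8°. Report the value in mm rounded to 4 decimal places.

seg 1 [0°–30.9°] uniform, h=15: full span → s += 15 → s = 15.0000
seg 2 [30.9°–55.8°] dwell: s stays 15.0000
seg 3 [55.8°–108.7°] uniform, h=21: full span → s += 21 → s = 36.0000
seg 4 [108.7°–206°] simple-harmonic, h=-26: full span → s += -26 → s = 10.0000
seg 5 [206°–260.7°] simple-harmonic, h=-8: θ=222.8° here. β=16.8, B=54.7. -8/2·(1 − cos(π·0.3071)) = -1.7219 → s = 8.2781

8.2781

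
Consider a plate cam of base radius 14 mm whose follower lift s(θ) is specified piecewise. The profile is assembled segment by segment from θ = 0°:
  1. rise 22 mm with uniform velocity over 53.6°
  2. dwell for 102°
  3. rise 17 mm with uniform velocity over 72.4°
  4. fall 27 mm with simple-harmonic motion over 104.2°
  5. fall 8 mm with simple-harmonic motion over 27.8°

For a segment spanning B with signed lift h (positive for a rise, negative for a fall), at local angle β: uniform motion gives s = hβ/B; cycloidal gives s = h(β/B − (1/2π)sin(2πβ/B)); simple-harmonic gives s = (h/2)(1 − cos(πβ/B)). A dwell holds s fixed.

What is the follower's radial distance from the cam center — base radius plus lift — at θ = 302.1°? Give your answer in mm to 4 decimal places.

seg 1 [0°–53.6°] uniform, h=22: full span → s += 22 → s = 22.0000
seg 2 [53.6°–155.6°] dwell: s stays 22.0000
seg 3 [155.6°–228°] uniform, h=17: full span → s += 17 → s = 39.0000
seg 4 [228°–332.2°] simple-harmonic, h=-27: θ=302.1° here. β=74.1, B=104.2. -27/2·(1 − cos(π·0.7111)) = -21.8121 → s = 17.1879
radial distance = base radius + s = 14 + 17.1879 = 31.1879

31.1879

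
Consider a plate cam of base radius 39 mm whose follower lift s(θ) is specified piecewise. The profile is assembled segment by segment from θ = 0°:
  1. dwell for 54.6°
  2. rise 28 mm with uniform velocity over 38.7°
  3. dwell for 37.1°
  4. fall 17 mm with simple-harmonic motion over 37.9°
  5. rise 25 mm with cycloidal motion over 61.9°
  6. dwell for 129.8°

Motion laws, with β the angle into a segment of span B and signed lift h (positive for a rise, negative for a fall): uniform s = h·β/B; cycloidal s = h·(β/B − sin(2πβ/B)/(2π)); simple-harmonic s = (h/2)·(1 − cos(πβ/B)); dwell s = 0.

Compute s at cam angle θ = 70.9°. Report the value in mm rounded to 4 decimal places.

seg 1 [0°–54.6°] dwell: s stays 0.0000
seg 2 [54.6°–93.3°] uniform, h=28: θ=70.9° here. β=16.3, B=38.7. 28·16.3/38.7 = 11.7933 → s = 11.7933

11.7933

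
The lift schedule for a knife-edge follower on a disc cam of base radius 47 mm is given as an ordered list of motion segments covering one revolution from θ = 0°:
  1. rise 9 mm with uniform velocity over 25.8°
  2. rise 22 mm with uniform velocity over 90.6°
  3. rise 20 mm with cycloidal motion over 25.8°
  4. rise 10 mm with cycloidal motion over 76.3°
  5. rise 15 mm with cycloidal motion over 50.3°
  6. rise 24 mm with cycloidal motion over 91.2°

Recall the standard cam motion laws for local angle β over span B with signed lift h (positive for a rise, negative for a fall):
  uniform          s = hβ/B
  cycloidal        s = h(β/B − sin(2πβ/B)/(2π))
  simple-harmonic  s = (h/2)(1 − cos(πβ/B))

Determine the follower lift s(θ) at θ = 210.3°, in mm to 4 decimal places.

seg 1 [0°–25.8°] uniform, h=9: full span → s += 9 → s = 9.0000
seg 2 [25.8°–116.4°] uniform, h=22: full span → s += 22 → s = 31.0000
seg 3 [116.4°–142.2°] cycloidal, h=20: full span → s += 20 → s = 51.0000
seg 4 [142.2°–218.5°] cycloidal, h=10: θ=210.3° here. β=68.1, B=76.3. 10·(0.8925 − sin(2π·0.8925)/(2π)) = 9.9202 → s = 60.9202

60.9202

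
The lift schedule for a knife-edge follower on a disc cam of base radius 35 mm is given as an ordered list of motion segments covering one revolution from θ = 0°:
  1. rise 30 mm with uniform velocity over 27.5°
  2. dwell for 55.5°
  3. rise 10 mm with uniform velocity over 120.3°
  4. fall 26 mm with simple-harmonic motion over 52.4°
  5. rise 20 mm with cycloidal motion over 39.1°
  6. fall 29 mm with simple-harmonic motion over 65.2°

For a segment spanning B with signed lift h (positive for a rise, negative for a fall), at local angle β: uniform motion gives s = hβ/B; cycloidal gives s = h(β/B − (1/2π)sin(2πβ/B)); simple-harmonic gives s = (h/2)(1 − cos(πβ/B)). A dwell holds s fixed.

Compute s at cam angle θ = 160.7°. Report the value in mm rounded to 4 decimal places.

seg 1 [0°–27.5°] uniform, h=30: full span → s += 30 → s = 30.0000
seg 2 [27.5°–83°] dwell: s stays 30.0000
seg 3 [83°–203.3°] uniform, h=10: θ=160.7° here. β=77.7, B=120.3. 10·77.7/120.3 = 6.4589 → s = 36.4589

36.4589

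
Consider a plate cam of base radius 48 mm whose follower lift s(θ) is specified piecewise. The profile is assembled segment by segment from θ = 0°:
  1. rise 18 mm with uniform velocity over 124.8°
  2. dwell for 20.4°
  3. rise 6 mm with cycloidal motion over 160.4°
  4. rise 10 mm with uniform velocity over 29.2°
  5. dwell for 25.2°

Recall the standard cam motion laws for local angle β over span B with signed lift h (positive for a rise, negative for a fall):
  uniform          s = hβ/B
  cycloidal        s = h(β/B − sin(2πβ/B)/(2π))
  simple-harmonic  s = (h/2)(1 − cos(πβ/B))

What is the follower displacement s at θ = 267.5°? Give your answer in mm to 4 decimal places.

seg 1 [0°–124.8°] uniform, h=18: full span → s += 18 → s = 18.0000
seg 2 [124.8°–145.2°] dwell: s stays 18.0000
seg 3 [145.2°–305.6°] cycloidal, h=6: θ=267.5° here. β=122.3, B=160.4. 6·(0.7625 − sin(2π·0.7625)/(2π)) = 5.5268 → s = 23.5268

23.5268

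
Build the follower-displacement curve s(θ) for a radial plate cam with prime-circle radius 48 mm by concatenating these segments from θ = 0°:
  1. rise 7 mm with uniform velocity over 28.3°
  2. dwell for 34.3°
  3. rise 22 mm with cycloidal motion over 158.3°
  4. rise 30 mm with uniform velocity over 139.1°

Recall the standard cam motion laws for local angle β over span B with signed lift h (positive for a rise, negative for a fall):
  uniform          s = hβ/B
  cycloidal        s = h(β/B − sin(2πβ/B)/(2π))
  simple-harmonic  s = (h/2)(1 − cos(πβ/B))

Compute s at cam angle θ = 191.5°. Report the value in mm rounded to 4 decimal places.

seg 1 [0°–28.3°] uniform, h=7: full span → s += 7 → s = 7.0000
seg 2 [28.3°–62.6°] dwell: s stays 7.0000
seg 3 [62.6°–220.9°] cycloidal, h=22: θ=191.5° here. β=128.9, B=158.3. 22·(0.8143 − sin(2π·0.8143)/(2π)) = 21.1338 → s = 28.1338

28.1338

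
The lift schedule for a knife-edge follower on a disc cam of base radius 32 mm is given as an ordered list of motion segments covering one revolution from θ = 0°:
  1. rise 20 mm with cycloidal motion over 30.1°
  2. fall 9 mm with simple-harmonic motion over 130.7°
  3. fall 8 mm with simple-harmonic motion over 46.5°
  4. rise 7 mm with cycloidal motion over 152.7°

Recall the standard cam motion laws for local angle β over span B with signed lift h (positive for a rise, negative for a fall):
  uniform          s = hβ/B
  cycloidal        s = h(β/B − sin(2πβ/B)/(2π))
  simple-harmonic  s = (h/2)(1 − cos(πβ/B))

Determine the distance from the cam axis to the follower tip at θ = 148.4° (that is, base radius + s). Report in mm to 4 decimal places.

seg 1 [0°–30.1°] cycloidal, h=20: full span → s += 20 → s = 20.0000
seg 2 [30.1°–160.8°] simple-harmonic, h=-9: θ=148.4° here. β=118.3, B=130.7. -9/2·(1 − cos(π·0.9051)) = -8.8016 → s = 11.1984
radial distance = base radius + s = 32 + 11.1984 = 43.1984

43.1984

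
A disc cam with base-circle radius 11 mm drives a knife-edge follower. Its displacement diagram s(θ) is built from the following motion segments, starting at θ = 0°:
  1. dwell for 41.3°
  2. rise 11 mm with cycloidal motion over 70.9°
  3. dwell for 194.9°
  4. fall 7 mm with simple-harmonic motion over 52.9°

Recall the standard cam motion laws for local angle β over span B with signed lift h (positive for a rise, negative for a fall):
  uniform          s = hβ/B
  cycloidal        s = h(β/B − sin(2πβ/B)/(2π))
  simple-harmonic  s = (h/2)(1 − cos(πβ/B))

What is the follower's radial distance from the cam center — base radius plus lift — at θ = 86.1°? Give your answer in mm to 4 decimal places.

seg 1 [0°–41.3°] dwell: s stays 0.0000
seg 2 [41.3°–112.2°] cycloidal, h=11: θ=86.1° here. β=44.8, B=70.9. 11·(0.6319 − sin(2π·0.6319)/(2π)) = 8.2409 → s = 8.2409
radial distance = base radius + s = 11 + 8.2409 = 19.2409

19.2409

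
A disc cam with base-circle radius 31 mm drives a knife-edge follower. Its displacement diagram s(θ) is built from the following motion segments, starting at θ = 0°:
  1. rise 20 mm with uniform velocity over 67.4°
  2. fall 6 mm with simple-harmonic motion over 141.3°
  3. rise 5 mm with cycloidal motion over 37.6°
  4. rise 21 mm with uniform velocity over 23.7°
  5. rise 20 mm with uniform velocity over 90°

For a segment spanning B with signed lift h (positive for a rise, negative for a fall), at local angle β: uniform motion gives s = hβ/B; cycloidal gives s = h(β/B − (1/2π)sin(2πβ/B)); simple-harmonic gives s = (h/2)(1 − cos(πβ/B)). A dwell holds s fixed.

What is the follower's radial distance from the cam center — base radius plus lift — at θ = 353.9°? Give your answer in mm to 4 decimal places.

seg 1 [0°–67.4°] uniform, h=20: full span → s += 20 → s = 20.0000
seg 2 [67.4°–208.7°] simple-harmonic, h=-6: full span → s += -6 → s = 14.0000
seg 3 [208.7°–246.3°] cycloidal, h=5: full span → s += 5 → s = 19.0000
seg 4 [246.3°–270°] uniform, h=21: full span → s += 21 → s = 40.0000
seg 5 [270°–360°] uniform, h=20: θ=353.9° here. β=83.9, B=90. 20·83.9/90 = 18.6444 → s = 58.6444
radial distance = base radius + s = 31 + 58.6444 = 89.6444

89.6444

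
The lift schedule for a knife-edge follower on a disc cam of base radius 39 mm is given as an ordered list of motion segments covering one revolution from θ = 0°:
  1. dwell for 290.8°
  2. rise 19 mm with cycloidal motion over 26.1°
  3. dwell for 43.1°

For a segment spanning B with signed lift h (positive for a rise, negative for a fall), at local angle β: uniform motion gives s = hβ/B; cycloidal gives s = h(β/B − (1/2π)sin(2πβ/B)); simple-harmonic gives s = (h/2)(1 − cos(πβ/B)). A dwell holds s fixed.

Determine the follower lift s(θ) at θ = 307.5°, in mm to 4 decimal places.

seg 1 [0°–290.8°] dwell: s stays 0.0000
seg 2 [290.8°–316.9°] cycloidal, h=19: θ=307.5° here. β=16.7, B=26.1. 19·(0.6398 − sin(2π·0.6398)/(2π)) = 14.4852 → s = 14.4852

14.4852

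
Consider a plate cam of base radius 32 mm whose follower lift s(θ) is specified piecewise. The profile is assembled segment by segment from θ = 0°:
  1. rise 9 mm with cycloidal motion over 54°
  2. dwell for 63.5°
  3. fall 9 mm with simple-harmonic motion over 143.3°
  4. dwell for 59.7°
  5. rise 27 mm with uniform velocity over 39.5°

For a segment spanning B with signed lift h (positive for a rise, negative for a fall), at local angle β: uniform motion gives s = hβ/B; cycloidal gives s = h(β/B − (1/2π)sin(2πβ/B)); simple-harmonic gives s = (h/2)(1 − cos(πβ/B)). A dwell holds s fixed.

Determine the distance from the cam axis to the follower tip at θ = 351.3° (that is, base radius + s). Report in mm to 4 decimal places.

seg 1 [0°–54°] cycloidal, h=9: full span → s += 9 → s = 9.0000
seg 2 [54°–117.5°] dwell: s stays 9.0000
seg 3 [117.5°–260.8°] simple-harmonic, h=-9: full span → s += -9 → s = 0.0000
seg 4 [260.8°–320.5°] dwell: s stays 0.0000
seg 5 [320.5°–360°] uniform, h=27: θ=351.3° here. β=30.8, B=39.5. 27·30.8/39.5 = 21.0532 → s = 21.0532
radial distance = base radius + s = 32 + 21.0532 = 53.0532

53.0532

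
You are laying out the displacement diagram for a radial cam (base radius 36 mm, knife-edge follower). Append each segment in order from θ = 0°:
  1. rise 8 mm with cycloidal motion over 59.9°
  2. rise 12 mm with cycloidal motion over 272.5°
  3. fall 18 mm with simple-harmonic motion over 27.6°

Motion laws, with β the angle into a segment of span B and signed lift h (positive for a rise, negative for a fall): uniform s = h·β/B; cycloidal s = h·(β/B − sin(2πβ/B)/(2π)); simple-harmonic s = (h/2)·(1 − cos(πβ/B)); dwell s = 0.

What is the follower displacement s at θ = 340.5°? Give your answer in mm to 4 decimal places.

seg 1 [0°–59.9°] cycloidal, h=8: full span → s += 8 → s = 8.0000
seg 2 [59.9°–332.4°] cycloidal, h=12: full span → s += 12 → s = 20.0000
seg 3 [332.4°–360°] simple-harmonic, h=-18: θ=340.5° here. β=8.1, B=27.6. -18/2·(1 − cos(π·0.2935)) = -3.5619 → s = 16.4381

16.4381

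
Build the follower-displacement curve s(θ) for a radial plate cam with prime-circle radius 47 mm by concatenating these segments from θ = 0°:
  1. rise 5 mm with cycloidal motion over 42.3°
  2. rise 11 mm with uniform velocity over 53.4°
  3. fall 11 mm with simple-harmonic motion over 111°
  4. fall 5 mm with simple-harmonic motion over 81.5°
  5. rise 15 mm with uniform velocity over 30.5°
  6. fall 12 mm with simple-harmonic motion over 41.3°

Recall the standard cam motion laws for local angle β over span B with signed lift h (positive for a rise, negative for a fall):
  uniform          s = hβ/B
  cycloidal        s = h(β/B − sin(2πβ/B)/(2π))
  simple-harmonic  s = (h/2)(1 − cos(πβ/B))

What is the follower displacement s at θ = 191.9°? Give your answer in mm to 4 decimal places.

seg 1 [0°–42.3°] cycloidal, h=5: full span → s += 5 → s = 5.0000
seg 2 [42.3°–95.7°] uniform, h=11: full span → s += 11 → s = 16.0000
seg 3 [95.7°–206.7°] simple-harmonic, h=-11: θ=191.9° here. β=96.2, B=111. -11/2·(1 − cos(π·0.8667)) = -10.5245 → s = 5.4755

5.4755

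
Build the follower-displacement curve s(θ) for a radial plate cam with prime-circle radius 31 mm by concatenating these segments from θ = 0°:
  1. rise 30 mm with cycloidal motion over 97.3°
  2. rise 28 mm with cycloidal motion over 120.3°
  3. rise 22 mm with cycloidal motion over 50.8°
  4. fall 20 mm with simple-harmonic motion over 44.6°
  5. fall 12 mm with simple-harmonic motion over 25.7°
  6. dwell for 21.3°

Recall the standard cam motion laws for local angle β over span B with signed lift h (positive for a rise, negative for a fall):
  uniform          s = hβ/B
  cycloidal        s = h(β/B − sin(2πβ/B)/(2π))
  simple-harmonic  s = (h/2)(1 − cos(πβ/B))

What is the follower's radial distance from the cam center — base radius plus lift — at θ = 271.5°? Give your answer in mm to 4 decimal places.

seg 1 [0°–97.3°] cycloidal, h=30: full span → s += 30 → s = 30.0000
seg 2 [97.3°–217.6°] cycloidal, h=28: full span → s += 28 → s = 58.0000
seg 3 [217.6°–268.4°] cycloidal, h=22: full span → s += 22 → s = 80.0000
seg 4 [268.4°–313°] simple-harmonic, h=-20: θ=271.5° here. β=3.1, B=44.6. -20/2·(1 − cos(π·0.0695)) = -0.2375 → s = 79.7625
radial distance = base radius + s = 31 + 79.7625 = 110.7625

110.7625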